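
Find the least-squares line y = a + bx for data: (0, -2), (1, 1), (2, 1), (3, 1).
a = -11/10, b = 9/10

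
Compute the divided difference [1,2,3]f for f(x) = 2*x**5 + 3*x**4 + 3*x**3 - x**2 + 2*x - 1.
272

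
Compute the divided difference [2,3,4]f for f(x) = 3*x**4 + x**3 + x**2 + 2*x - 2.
175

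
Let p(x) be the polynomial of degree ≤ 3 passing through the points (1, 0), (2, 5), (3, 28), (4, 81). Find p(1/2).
1/2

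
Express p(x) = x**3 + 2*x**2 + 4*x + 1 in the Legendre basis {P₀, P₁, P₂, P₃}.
(5/3)P₀ + (23/5)P₁ + (4/3)P₂ + (2/5)P₃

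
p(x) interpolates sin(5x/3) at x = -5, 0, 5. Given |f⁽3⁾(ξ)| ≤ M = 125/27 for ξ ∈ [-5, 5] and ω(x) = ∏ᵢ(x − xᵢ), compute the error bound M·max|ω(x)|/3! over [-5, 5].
15625*sqrt(3)/729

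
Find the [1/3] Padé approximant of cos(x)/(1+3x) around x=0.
(1 - 5*x/36)/(103*x**3/72 + x**2/12 + 103*x/36 + 1)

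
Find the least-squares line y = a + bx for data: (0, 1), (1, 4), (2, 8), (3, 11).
a = 9/10, b = 17/5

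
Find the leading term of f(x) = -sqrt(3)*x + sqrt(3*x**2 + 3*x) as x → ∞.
sqrt(3)/2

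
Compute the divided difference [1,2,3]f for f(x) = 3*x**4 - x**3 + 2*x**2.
71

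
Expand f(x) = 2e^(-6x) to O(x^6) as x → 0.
2 - 12*x + 36*x**2 - 72*x**3 + 108*x**4 - 648*x**5/5 + O(x**6)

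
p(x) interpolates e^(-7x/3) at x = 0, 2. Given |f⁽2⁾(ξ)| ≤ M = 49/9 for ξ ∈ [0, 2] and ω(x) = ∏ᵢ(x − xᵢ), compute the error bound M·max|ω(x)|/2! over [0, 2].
49/18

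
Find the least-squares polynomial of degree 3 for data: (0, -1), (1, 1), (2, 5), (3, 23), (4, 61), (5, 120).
-38/63 + (-59/189)x + (-83/252)x² + (113/108)x³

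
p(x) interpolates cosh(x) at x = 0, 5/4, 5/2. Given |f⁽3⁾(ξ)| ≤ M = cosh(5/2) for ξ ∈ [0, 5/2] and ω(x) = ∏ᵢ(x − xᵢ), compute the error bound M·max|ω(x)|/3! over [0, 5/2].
125*sqrt(3)*cosh(5/2)/1728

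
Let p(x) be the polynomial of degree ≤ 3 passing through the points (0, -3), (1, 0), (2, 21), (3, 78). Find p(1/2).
-21/8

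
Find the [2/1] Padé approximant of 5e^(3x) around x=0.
(15*x**2/2 + 10*x + 5)/(1 - x)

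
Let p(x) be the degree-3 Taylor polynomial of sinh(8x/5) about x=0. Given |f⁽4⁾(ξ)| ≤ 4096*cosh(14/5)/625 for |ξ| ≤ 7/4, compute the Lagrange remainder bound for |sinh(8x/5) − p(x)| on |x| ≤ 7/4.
4802*cosh(14/5)/1875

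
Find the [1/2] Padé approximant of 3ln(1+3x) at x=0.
9*x/(-3*x**2/4 + 3*x/2 + 1)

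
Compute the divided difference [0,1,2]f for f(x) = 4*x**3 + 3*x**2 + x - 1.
15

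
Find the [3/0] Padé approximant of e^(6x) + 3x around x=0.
36*x**3 + 18*x**2 + 9*x + 1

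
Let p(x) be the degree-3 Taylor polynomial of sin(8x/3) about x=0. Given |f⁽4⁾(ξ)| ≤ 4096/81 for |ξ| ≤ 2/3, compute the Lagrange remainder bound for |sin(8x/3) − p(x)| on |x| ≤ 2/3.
8192/19683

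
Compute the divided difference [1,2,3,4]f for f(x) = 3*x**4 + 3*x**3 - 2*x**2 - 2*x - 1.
33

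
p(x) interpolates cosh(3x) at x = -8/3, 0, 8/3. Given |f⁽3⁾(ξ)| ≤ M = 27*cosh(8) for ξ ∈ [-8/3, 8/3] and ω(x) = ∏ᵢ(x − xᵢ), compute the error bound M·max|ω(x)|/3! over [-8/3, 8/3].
512*sqrt(3)*cosh(8)/27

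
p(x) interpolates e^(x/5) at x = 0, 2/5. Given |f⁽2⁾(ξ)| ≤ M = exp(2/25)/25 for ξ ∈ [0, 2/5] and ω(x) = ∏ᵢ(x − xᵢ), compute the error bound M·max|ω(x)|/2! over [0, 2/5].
exp(2/25)/1250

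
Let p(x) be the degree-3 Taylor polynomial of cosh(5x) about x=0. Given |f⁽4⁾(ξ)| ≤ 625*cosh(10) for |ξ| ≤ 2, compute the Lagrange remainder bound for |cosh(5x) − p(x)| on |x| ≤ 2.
1250*cosh(10)/3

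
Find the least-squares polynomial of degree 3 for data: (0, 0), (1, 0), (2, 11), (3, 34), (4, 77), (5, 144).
-19/126 + (-1679/756)x + (263/126)x² + (89/108)x³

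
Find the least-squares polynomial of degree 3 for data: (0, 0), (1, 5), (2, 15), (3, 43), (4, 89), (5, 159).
41/126 + (673/756)x + (16/9)x² + (95/108)x³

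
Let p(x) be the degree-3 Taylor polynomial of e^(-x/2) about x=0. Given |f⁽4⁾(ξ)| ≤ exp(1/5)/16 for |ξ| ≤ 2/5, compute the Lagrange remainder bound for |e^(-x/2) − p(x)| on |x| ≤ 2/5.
exp(1/5)/15000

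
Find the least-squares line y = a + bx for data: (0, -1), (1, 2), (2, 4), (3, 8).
a = -11/10, b = 29/10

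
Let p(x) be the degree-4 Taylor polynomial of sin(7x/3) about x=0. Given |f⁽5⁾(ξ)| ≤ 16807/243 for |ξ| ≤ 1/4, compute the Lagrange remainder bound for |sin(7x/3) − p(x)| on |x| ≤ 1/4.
16807/29859840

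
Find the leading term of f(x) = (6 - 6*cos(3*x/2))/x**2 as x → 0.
27/4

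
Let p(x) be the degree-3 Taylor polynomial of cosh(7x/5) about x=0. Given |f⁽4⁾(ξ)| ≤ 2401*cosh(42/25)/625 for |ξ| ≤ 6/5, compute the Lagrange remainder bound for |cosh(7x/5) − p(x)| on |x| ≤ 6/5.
129654*cosh(42/25)/390625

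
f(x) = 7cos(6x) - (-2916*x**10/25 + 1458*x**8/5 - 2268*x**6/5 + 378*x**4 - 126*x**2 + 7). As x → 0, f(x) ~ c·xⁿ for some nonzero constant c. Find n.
12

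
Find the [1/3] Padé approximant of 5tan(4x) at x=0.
20*x/(1 - 16*x**2/3)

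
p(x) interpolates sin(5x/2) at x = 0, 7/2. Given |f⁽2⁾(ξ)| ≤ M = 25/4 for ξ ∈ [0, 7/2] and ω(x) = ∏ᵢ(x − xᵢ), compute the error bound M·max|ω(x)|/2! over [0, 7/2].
1225/128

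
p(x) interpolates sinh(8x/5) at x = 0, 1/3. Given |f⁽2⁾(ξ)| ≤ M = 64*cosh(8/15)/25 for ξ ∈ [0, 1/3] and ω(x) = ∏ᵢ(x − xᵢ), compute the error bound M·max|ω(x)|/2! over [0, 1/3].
8*cosh(8/15)/225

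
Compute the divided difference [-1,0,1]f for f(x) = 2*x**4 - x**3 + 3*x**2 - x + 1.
5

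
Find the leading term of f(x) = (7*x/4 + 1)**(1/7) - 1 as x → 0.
x/4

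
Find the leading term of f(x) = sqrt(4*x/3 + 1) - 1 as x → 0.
2*x/3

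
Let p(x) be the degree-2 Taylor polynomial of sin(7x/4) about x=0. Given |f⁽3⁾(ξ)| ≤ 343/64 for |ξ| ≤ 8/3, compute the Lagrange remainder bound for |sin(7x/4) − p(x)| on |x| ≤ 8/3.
1372/81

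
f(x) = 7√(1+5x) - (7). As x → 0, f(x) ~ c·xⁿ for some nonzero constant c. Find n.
1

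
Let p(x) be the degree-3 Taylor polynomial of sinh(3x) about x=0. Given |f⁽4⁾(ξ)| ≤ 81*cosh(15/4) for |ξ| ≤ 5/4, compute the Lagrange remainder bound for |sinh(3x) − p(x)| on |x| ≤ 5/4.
16875*cosh(15/4)/2048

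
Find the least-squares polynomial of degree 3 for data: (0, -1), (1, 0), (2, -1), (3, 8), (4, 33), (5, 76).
-40/63 + (55/54)x + (-163/63)x² + (59/54)x³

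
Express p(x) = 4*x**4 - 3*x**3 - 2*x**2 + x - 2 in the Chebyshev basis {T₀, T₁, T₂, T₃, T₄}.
(-3/2)T₀ + (-5/4)T₁ + T₂ + (-3/4)T₃ + (1/2)T₄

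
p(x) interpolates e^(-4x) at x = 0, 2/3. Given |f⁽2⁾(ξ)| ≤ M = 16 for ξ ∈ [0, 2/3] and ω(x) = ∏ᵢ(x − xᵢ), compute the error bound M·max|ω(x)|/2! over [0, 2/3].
8/9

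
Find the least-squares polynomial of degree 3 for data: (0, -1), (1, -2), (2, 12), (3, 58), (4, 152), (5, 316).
-145/126 + (-1103/756)x + (-125/63)x² + (323/108)x³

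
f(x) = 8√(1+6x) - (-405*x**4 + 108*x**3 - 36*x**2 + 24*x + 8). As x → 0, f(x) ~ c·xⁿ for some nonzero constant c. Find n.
5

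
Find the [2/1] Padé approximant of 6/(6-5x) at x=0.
1/(1 - 5*x/6)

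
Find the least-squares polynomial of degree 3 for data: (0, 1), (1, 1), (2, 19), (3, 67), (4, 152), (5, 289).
17/18 + (-4085/756)x + (473/126)x² + (191/108)x³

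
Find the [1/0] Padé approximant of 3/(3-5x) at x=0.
5*x/3 + 1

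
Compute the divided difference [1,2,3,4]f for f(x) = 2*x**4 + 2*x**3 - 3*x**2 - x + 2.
22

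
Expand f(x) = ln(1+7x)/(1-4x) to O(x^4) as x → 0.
7*x + 7*x**2/2 + 385*x**3/3 + O(x**4)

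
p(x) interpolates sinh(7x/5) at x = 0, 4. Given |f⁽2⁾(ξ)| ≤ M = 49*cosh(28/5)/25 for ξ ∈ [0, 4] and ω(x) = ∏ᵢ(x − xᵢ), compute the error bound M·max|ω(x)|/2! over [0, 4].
98*cosh(28/5)/25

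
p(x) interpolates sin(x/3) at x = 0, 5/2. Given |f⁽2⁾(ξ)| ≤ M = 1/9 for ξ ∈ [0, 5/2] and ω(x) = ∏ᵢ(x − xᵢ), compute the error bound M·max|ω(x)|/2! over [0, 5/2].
25/288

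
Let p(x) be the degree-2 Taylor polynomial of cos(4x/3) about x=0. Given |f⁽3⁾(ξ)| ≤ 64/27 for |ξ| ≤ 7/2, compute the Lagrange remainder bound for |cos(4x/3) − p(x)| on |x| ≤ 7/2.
1372/81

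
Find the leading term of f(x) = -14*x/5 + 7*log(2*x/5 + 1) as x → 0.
-14*x**2/25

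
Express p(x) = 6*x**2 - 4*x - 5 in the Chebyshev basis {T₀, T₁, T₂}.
(-2)T₀ + (-4)T₁ + (3)T₂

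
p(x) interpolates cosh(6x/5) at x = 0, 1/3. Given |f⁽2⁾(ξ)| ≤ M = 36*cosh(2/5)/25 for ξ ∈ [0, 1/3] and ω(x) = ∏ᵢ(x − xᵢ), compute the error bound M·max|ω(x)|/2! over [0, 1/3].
cosh(2/5)/50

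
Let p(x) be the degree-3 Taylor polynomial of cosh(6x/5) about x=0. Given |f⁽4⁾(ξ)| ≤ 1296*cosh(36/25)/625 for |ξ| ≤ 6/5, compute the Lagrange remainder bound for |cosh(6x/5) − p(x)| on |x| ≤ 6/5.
69984*cosh(36/25)/390625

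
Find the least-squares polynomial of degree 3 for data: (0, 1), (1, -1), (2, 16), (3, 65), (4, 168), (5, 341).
5/6 + (-923/252)x + (-11/21)x² + (107/36)x³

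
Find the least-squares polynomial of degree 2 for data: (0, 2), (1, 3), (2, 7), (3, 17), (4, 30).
73/35 + (-11/7)x + (15/7)x²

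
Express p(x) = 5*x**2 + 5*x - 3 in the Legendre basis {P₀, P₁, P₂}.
(-4/3)P₀ + (5)P₁ + (10/3)P₂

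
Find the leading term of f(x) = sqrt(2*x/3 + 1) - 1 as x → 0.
x/3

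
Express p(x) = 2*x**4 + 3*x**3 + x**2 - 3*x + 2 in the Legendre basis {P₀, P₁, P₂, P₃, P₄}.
(41/15)P₀ + (-6/5)P₁ + (38/21)P₂ + (6/5)P₃ + (16/35)P₄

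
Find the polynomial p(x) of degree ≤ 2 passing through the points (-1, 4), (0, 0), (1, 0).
2*x**2 - 2*x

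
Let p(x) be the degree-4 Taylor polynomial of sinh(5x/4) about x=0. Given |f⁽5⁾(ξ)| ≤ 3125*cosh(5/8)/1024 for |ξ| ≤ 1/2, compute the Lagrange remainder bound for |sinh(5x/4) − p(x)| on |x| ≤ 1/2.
625*cosh(5/8)/786432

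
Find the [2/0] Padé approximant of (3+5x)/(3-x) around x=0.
2*x**2/3 + 2*x + 1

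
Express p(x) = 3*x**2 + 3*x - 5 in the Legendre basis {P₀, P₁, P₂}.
(-4)P₀ + (3)P₁ + (2)P₂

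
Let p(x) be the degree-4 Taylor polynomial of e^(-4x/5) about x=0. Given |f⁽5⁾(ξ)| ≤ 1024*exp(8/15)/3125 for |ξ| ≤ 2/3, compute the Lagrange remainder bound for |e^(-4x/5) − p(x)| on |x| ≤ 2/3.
4096*exp(8/15)/11390625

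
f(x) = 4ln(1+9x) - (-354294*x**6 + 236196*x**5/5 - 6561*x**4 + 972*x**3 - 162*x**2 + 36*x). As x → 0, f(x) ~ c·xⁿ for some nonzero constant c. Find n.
7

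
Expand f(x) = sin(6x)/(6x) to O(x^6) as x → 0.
1 - 6*x**2 + 54*x**4/5 + O(x**6)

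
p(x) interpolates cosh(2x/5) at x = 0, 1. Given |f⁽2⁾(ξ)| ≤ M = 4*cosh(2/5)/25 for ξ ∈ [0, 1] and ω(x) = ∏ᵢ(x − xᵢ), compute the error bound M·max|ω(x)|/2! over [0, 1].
cosh(2/5)/50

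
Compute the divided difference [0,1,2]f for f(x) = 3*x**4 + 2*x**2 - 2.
23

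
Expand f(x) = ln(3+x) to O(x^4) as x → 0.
log(3) + x/3 - x**2/18 + x**3/81 + O(x**4)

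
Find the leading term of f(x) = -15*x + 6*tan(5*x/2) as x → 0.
125*x**3/4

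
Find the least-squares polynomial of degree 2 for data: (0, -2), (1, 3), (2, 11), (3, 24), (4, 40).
-68/35 + (39/14)x + (27/14)x²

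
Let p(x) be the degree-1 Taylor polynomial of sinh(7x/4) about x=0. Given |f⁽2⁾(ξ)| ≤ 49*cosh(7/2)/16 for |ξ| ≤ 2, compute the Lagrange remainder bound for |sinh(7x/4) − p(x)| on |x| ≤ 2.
49*cosh(7/2)/8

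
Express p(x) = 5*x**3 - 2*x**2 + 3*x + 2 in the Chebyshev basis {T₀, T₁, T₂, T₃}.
T₀ + (27/4)T₁ - T₂ + (5/4)T₃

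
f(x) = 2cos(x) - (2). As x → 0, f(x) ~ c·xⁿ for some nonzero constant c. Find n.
2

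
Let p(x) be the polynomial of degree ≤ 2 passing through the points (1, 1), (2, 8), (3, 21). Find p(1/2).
-1/4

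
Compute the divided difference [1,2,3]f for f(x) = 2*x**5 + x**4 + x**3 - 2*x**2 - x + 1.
209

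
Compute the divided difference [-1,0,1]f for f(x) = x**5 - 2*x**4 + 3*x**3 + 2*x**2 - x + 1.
0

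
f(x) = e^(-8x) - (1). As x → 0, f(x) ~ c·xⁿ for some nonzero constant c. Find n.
1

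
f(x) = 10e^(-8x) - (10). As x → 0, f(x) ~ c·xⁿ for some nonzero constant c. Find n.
1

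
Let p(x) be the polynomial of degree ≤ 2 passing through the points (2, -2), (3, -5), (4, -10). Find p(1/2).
-5/4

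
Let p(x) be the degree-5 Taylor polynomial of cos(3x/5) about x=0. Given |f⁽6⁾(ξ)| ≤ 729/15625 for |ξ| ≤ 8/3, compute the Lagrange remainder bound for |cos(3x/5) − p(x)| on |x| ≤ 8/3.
16384/703125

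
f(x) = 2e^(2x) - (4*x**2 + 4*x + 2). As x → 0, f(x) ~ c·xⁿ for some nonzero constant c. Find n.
3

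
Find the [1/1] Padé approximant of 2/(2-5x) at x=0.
1/(1 - 5*x/2)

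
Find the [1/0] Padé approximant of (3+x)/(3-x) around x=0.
2*x/3 + 1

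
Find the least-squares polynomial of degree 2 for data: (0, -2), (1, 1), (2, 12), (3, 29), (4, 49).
-87/35 + (11/7)x + (20/7)x²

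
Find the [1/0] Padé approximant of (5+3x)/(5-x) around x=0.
4*x/5 + 1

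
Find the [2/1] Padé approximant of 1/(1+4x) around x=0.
1/(4*x + 1)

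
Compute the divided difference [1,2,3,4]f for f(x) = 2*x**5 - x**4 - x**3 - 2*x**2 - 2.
119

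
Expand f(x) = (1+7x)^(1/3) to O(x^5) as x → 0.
1 + 7*x/3 - 49*x**2/9 + 1715*x**3/81 - 24010*x**4/243 + O(x**5)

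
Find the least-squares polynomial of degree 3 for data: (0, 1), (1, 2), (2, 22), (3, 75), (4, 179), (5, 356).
5/7 + (-1/14)x + (-11/14)x² + (3)x³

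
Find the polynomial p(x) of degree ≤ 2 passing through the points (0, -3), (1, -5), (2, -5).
x**2 - 3*x - 3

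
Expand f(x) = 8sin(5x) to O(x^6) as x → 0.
40*x - 500*x**3/3 + 625*x**5/3 + O(x**6)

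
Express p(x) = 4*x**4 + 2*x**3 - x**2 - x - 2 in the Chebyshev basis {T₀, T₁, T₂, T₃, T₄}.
-T₀ + (1/2)T₁ + (3/2)T₂ + (1/2)T₃ + (1/2)T₄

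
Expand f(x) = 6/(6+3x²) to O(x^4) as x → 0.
1 - x**2/2 + O(x**4)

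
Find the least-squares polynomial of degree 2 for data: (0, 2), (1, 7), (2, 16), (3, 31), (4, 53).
81/35 + (41/35)x + (20/7)x²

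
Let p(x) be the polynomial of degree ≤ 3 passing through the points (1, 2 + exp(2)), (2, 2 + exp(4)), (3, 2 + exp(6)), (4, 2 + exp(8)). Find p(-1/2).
-35*exp(8)/16 - 189*exp(4)/16 + 2 + 105*exp(2)/16 + 135*exp(6)/16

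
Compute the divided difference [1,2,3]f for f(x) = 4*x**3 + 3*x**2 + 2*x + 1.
27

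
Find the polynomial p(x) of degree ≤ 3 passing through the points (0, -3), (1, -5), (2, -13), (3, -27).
-3*x**2 + x - 3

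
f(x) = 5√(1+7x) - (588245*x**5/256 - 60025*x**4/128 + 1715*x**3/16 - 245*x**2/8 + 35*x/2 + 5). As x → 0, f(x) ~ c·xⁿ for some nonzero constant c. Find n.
6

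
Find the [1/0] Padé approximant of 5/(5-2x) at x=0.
2*x/5 + 1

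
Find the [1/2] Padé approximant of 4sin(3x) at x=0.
12*x/(3*x**2/2 + 1)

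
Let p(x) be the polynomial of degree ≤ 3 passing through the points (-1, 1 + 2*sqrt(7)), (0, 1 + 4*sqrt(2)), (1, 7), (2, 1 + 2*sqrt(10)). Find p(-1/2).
-7/8 + sqrt(10)/8 + 5*sqrt(7)/8 + 15*sqrt(2)/4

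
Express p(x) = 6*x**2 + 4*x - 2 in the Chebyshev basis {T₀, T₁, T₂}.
T₀ + (4)T₁ + (3)T₂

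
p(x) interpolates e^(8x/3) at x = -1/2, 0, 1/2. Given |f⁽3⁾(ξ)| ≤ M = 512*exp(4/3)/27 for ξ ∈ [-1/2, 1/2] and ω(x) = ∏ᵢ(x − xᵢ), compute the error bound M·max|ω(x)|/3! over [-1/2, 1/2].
64*sqrt(3)*exp(4/3)/729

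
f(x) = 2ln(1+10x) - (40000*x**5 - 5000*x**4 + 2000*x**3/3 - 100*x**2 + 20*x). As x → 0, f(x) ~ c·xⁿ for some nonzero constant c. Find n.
6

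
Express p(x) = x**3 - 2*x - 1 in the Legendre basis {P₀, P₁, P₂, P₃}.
-P₀ + (-7/5)P₁ + (2/5)P₃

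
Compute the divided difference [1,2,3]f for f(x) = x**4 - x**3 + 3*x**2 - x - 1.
22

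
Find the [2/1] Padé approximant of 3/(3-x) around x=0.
1/(1 - x/3)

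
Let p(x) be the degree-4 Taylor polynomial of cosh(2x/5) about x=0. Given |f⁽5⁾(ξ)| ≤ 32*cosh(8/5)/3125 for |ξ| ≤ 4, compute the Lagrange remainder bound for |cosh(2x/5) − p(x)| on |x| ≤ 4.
4096*cosh(8/5)/46875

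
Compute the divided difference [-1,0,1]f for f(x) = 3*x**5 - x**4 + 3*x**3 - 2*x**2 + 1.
-3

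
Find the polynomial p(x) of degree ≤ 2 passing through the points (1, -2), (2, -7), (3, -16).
-2*x**2 + x - 1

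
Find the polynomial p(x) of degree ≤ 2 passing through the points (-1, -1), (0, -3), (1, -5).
-2*x - 3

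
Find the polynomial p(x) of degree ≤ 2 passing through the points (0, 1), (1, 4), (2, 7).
3*x + 1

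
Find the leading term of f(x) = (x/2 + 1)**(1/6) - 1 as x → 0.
x/12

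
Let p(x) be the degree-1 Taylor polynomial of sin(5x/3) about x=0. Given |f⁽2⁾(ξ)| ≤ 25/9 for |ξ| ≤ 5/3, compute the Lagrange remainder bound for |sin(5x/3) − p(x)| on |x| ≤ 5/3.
625/162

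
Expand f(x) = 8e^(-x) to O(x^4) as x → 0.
8 - 8*x + 4*x**2 - 4*x**3/3 + O(x**4)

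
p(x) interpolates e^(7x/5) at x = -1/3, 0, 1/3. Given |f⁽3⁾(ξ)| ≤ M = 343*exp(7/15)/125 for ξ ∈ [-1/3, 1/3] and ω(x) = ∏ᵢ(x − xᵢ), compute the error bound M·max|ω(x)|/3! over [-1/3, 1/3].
343*sqrt(3)*exp(7/15)/91125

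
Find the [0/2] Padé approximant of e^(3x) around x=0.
1/(9*x**2/2 - 3*x + 1)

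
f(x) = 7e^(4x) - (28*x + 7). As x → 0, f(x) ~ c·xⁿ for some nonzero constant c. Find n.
2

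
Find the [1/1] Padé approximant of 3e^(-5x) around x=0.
(3 - 15*x/2)/(5*x/2 + 1)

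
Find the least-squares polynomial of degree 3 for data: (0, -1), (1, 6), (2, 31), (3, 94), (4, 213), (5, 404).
-6/7 + (39/14)x + (9/14)x² + (3)x³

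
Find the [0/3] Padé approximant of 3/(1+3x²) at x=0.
3/(3*x**2 + 1)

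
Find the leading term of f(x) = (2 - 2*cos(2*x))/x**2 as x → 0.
4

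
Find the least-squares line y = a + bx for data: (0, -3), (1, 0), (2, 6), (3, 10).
a = -7/2, b = 9/2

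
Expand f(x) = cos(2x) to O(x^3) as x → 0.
1 - 2*x**2 + O(x**3)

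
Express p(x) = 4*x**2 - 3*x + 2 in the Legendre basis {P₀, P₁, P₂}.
(10/3)P₀ + (-3)P₁ + (8/3)P₂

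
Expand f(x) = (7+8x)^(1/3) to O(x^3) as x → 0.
7**(1/3) + 8*7**(1/3)*x/21 - 64*7**(1/3)*x**2/441 + O(x**3)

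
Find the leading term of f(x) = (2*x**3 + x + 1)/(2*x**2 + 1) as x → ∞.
x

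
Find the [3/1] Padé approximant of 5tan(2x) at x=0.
40*x**3/3 + 10*x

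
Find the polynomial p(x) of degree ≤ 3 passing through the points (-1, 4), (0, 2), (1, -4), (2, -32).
-3*x**3 - 2*x**2 - x + 2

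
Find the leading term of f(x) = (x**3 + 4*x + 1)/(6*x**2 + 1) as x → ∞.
x/6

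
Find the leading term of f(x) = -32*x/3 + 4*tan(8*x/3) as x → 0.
2048*x**3/81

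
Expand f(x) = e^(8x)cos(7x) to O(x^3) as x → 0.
1 + 8*x + 15*x**2/2 + O(x**3)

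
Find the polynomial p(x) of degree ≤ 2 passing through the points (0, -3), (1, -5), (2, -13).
-3*x**2 + x - 3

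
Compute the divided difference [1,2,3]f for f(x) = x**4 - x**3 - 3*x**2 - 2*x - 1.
16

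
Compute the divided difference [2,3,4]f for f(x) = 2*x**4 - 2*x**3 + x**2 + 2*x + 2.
93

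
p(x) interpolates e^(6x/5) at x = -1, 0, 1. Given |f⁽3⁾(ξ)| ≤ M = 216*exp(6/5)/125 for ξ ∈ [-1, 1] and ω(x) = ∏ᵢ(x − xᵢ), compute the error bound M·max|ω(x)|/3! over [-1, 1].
8*sqrt(3)*exp(6/5)/125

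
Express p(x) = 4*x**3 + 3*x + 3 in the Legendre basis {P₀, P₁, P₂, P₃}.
(3)P₀ + (27/5)P₁ + (8/5)P₃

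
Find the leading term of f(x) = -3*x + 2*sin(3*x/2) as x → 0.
-9*x**3/8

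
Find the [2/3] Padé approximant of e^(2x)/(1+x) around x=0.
(2*x**2/5 + x + 1)/(4*x**3/15 - 3*x**2/5 + 1)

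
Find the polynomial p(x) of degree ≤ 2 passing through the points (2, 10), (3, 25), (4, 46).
3*x**2 - 2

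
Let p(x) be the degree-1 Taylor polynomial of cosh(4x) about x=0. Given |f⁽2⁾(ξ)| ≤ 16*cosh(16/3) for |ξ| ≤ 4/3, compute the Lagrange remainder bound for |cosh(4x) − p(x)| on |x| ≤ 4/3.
128*cosh(16/3)/9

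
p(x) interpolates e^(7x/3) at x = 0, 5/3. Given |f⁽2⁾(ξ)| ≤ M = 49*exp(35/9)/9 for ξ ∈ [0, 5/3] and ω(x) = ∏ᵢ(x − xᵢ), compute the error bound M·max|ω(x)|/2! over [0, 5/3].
1225*exp(35/9)/648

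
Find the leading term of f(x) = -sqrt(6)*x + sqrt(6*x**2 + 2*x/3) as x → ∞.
sqrt(6)/18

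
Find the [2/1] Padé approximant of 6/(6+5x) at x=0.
1/(5*x/6 + 1)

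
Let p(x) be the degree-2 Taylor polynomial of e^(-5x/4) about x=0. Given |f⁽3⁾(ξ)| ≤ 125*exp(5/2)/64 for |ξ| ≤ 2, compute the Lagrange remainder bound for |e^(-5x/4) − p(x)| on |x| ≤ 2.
125*exp(5/2)/48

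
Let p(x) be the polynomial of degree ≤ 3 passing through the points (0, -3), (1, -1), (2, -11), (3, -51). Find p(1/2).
-13/8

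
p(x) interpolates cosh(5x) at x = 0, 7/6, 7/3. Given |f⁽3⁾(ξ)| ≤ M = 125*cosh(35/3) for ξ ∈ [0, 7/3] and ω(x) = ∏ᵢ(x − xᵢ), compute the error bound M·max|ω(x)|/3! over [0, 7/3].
42875*sqrt(3)*cosh(35/3)/5832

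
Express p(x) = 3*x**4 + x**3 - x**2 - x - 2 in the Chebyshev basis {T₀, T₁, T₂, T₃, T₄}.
(-11/8)T₀ + (-1/4)T₁ + T₂ + (1/4)T₃ + (3/8)T₄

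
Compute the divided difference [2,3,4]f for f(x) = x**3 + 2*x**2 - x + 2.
11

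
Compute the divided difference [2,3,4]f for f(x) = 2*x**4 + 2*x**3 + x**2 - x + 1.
129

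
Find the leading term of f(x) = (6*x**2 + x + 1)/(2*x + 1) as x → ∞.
3*x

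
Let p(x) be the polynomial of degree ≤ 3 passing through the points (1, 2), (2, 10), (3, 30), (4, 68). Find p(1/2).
5/8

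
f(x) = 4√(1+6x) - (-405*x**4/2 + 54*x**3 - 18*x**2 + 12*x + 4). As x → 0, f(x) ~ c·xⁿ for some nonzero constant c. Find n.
5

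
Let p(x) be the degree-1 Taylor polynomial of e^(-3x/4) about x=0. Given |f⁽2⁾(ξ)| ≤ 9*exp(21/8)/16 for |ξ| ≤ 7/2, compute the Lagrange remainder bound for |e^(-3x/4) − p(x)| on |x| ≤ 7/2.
441*exp(21/8)/128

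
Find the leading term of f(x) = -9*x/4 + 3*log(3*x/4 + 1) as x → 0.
-27*x**2/32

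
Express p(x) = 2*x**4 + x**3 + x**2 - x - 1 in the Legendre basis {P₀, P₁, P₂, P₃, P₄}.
(-4/15)P₀ + (-2/5)P₁ + (38/21)P₂ + (2/5)P₃ + (16/35)P₄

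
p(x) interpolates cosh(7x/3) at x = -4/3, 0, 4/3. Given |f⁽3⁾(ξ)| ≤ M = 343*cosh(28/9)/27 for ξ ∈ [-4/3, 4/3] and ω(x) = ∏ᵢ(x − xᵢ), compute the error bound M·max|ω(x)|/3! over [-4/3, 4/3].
21952*sqrt(3)*cosh(28/9)/19683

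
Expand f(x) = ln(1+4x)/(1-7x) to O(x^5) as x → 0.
4*x + 20*x**2 + 484*x**3/3 + 3196*x**4/3 + O(x**5)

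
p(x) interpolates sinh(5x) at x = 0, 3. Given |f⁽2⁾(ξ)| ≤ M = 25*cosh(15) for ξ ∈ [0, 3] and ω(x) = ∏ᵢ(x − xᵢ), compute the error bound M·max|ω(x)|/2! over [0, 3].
225*cosh(15)/8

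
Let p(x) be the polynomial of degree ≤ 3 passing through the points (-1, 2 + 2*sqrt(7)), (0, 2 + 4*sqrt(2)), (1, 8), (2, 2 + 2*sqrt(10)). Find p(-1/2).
1/8 + sqrt(10)/8 + 5*sqrt(7)/8 + 15*sqrt(2)/4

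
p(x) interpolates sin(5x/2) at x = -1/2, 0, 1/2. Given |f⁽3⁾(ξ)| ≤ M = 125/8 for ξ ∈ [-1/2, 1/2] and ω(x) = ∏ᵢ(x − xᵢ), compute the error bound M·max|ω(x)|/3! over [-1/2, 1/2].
125*sqrt(3)/1728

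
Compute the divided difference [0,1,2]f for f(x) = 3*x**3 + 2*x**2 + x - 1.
11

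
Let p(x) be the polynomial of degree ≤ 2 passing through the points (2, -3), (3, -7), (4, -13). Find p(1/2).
-3/4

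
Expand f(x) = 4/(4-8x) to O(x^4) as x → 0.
1 + 2*x + 4*x**2 + 8*x**3 + O(x**4)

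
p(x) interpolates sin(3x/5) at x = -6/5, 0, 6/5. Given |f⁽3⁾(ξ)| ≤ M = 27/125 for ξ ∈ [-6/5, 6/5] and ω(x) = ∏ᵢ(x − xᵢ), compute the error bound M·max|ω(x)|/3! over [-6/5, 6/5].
216*sqrt(3)/15625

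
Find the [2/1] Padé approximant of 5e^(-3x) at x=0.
(15*x**2/2 - 10*x + 5)/(x + 1)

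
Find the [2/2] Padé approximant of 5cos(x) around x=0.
(5 - 25*x**2/12)/(x**2/12 + 1)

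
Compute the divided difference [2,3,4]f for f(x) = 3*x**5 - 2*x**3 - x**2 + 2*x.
836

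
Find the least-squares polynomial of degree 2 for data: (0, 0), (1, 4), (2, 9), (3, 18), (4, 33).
18/35 + (4/7)x + (13/7)x²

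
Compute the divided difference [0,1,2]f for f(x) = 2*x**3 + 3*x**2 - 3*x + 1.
9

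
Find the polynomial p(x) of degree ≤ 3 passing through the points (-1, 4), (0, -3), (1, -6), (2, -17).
-2*x**3 + 2*x**2 - 3*x - 3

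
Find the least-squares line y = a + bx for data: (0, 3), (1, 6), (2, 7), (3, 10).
a = 16/5, b = 11/5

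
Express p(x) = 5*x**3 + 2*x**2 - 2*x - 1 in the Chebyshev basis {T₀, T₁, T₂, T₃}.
(7/4)T₁ + T₂ + (5/4)T₃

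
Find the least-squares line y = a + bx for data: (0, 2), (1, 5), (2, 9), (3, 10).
a = 23/10, b = 14/5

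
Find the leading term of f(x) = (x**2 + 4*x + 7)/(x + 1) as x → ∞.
x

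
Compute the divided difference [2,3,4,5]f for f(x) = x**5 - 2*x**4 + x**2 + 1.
97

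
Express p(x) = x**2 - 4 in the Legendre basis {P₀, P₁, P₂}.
(-11/3)P₀ + (2/3)P₂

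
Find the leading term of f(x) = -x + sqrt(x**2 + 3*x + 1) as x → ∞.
3/2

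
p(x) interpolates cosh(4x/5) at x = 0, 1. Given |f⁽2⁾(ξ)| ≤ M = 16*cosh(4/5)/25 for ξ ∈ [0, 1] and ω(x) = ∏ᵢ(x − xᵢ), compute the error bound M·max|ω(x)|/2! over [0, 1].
2*cosh(4/5)/25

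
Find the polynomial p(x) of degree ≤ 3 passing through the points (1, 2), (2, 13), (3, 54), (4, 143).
3*x**3 - 3*x**2 - x + 3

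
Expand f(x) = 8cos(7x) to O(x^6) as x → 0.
8 - 196*x**2 + 2401*x**4/3 + O(x**6)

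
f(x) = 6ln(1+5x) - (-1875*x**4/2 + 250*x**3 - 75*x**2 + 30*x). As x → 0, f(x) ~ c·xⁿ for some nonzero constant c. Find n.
5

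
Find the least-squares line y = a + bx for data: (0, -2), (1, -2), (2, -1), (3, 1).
a = -5/2, b = 1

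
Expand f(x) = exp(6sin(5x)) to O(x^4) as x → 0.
1 + 30*x + 450*x**2 + 4375*x**3 + O(x**4)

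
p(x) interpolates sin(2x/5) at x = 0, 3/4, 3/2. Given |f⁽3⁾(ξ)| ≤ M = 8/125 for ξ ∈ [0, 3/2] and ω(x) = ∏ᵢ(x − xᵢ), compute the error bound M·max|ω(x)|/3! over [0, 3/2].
sqrt(3)/1000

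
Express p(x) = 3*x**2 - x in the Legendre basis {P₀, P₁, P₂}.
P₀ - P₁ + (2)P₂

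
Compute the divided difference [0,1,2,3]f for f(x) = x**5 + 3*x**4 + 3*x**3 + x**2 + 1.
46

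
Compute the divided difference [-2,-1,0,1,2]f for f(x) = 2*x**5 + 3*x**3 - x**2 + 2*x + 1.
0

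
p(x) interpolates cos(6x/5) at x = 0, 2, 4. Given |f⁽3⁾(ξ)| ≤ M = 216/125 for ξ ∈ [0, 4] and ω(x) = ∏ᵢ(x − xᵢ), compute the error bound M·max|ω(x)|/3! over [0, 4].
64*sqrt(3)/125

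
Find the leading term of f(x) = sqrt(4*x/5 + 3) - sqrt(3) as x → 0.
2*sqrt(3)*x/15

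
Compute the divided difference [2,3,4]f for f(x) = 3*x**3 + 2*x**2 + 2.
29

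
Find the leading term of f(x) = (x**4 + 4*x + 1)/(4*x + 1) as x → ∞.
x**3/4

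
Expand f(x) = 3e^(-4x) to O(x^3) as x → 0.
3 - 12*x + 24*x**2 + O(x**3)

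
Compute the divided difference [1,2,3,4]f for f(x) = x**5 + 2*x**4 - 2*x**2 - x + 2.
85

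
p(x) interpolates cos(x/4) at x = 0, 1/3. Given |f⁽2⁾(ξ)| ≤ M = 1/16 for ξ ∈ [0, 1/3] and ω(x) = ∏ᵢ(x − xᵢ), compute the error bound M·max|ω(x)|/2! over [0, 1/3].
1/1152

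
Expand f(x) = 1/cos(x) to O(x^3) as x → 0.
1 + x**2/2 + O(x**3)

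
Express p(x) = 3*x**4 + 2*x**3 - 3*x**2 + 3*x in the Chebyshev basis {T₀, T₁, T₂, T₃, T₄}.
(-3/8)T₀ + (9/2)T₁ + (1/2)T₃ + (3/8)T₄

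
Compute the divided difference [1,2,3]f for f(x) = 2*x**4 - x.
50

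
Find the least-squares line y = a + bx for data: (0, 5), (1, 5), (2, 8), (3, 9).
a = 9/2, b = 3/2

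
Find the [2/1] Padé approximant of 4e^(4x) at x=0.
(32*x**2/3 + 32*x/3 + 4)/(1 - 4*x/3)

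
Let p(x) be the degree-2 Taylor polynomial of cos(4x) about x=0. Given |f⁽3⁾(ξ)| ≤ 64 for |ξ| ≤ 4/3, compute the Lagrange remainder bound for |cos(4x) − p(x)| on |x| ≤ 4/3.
2048/81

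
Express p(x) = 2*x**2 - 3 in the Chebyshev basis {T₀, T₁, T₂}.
(-2)T₀ + T₂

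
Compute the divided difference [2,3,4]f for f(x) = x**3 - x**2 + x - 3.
8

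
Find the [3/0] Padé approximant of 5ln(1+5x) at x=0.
25*x*(50*x**2 - 15*x + 6)/6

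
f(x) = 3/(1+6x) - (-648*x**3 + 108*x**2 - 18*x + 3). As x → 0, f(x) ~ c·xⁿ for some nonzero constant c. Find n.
4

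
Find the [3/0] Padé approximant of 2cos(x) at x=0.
2 - x**2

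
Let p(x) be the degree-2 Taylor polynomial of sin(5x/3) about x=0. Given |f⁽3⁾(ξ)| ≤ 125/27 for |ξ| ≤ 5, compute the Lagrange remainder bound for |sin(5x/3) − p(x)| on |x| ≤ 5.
15625/162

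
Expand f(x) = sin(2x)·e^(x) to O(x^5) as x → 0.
2*x + 2*x**2 - x**3/3 - x**4 + O(x**5)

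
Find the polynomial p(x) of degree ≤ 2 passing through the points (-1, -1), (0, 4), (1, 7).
-x**2 + 4*x + 4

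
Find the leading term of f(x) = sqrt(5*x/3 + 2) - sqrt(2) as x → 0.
5*sqrt(2)*x/12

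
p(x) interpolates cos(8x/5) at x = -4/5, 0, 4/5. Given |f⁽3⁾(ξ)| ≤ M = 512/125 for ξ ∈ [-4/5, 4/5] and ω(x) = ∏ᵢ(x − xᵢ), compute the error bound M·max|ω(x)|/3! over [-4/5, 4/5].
32768*sqrt(3)/421875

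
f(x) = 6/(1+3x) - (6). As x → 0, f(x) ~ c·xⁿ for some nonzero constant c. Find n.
1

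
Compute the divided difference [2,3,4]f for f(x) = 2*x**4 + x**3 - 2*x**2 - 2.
117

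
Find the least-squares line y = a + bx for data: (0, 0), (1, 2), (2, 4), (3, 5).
a = 1/5, b = 17/10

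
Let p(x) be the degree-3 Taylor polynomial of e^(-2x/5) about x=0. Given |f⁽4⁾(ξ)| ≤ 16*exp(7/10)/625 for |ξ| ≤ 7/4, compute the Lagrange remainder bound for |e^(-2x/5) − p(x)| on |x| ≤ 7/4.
2401*exp(7/10)/240000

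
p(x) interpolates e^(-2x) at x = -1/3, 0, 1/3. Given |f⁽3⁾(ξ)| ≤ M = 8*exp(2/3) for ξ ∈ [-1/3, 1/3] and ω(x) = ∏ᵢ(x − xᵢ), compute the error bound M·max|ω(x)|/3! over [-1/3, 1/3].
8*sqrt(3)*exp(2/3)/729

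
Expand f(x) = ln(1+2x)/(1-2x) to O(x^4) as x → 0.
2*x + 2*x**2 + 20*x**3/3 + O(x**4)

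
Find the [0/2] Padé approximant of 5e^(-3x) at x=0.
5/(9*x**2/2 + 3*x + 1)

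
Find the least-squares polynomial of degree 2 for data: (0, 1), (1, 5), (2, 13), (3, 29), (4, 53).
51/35 + (-32/35)x + (24/7)x²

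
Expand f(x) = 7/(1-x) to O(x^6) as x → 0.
7 + 7*x + 7*x**2 + 7*x**3 + 7*x**4 + 7*x**5 + O(x**6)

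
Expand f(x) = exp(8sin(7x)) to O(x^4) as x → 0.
1 + 56*x + 1568*x**2 + 28812*x**3 + O(x**4)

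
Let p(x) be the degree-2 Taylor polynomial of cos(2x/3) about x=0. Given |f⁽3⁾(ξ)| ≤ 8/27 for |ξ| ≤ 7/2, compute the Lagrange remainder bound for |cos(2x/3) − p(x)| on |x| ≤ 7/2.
343/162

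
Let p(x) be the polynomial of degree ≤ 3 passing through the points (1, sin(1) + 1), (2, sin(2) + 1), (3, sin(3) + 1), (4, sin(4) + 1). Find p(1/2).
-35*sin(2)/16 + 21*sin(3)/16 - 5*sin(4)/16 + 1 + 35*sin(1)/16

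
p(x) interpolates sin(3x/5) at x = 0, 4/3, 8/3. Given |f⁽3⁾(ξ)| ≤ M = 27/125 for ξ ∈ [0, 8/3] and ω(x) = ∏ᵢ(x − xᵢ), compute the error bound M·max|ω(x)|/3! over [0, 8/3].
64*sqrt(3)/3375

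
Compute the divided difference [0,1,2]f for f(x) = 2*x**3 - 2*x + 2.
6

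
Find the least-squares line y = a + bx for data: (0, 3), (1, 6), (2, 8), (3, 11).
a = 31/10, b = 13/5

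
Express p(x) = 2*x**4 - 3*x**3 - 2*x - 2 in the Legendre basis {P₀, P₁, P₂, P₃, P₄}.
(-8/5)P₀ + (-19/5)P₁ + (8/7)P₂ + (-6/5)P₃ + (16/35)P₄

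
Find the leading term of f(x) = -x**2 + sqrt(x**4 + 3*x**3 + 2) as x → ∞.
3*x/2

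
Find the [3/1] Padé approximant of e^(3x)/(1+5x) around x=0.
(5679*x**3/1088 + 1197*x**2/272 + 1659*x/544 + 1)/(2747*x/544 + 1)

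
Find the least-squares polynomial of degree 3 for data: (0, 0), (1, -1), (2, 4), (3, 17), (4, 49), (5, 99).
1/42 + (-457/252)x + (1/42)x² + (31/36)x³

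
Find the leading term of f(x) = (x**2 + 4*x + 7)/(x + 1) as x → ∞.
x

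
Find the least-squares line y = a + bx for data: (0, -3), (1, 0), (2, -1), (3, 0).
a = -11/5, b = 4/5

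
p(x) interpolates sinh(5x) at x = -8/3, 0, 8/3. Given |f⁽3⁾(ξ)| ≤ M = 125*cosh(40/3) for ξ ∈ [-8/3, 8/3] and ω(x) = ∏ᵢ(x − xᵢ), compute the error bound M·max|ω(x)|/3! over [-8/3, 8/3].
64000*sqrt(3)*cosh(40/3)/729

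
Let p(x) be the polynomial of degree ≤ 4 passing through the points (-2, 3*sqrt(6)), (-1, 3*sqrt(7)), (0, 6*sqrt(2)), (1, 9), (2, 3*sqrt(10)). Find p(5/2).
-945/32 - 135*sqrt(7)/32 + 105*sqrt(6)/128 + 945*sqrt(10)/128 + 567*sqrt(2)/32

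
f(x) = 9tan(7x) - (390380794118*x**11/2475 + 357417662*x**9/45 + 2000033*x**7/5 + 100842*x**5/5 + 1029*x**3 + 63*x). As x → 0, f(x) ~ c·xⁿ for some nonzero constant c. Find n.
13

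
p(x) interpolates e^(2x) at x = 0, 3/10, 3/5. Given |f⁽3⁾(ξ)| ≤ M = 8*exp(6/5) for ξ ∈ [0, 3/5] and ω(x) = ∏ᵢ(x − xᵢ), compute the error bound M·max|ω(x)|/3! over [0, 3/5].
sqrt(3)*exp(6/5)/125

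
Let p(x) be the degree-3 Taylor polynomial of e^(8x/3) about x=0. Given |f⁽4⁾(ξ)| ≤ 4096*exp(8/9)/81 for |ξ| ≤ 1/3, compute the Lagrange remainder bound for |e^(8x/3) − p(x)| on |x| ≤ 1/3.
512*exp(8/9)/19683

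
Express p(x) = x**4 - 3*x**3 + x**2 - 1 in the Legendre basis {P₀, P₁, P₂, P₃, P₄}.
(-7/15)P₀ + (-9/5)P₁ + (26/21)P₂ + (-6/5)P₃ + (8/35)P₄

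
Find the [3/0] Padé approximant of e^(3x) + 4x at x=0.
9*x**3/2 + 9*x**2/2 + 7*x + 1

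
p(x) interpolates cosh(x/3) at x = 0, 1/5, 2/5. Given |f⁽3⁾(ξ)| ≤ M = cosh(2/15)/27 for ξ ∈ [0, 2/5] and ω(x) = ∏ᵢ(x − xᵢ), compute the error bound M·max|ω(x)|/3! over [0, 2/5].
sqrt(3)*cosh(2/15)/91125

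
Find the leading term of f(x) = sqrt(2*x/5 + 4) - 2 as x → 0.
x/10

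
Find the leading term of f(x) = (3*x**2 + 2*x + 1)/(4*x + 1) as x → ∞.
3*x/4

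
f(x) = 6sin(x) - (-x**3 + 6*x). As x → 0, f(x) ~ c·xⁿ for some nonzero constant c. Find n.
5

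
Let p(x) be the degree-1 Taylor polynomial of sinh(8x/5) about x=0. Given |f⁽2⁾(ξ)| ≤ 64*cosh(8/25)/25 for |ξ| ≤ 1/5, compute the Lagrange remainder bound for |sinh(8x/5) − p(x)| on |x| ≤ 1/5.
32*cosh(8/25)/625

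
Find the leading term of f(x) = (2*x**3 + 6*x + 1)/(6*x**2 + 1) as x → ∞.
x/3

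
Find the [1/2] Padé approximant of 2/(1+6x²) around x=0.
2/(6*x**2 + 1)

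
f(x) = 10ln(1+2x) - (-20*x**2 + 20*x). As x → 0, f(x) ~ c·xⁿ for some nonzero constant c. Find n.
3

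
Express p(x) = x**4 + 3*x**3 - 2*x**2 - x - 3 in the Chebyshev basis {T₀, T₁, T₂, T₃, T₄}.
(-29/8)T₀ + (5/4)T₁ + (-1/2)T₂ + (3/4)T₃ + (1/8)T₄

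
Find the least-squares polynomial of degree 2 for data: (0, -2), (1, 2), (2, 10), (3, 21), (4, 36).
-71/35 + (33/14)x + (25/14)x²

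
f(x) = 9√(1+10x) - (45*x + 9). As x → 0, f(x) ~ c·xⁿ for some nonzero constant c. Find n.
2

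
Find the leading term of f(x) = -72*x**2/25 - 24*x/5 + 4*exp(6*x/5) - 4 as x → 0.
144*x**3/125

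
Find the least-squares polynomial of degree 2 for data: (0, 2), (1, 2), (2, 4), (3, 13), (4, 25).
78/35 + (-221/70)x + (31/14)x²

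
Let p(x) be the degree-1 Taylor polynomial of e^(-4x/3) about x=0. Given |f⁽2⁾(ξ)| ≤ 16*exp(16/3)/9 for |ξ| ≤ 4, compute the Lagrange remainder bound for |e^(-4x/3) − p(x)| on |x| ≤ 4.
128*exp(16/3)/9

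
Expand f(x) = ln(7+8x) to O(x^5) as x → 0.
log(7) + 8*x/7 - 32*x**2/49 + 512*x**3/1029 - 1024*x**4/2401 + O(x**5)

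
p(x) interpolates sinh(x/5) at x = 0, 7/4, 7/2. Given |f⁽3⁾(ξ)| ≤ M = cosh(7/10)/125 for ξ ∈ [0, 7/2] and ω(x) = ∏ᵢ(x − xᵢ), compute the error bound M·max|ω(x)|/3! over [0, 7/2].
343*sqrt(3)*cosh(7/10)/216000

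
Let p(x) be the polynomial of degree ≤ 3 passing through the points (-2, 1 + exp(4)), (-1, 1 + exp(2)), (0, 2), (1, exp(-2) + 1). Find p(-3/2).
(1 + (11 + 15*exp(2) + 5*exp(4))*exp(2))*exp(-2)/16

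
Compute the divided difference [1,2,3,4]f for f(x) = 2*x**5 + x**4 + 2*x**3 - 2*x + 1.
142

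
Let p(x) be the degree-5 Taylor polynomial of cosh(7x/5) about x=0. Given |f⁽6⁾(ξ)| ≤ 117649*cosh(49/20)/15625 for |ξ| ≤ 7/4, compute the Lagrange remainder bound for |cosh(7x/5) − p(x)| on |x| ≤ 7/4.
13841287201*cosh(49/20)/46080000000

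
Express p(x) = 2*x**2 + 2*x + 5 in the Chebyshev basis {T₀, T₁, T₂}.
(6)T₀ + (2)T₁ + T₂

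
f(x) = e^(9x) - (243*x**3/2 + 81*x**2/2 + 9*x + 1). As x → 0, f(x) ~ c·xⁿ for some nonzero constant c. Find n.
4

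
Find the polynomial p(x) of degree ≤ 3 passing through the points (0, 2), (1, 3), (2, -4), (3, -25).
-x**3 - x**2 + 3*x + 2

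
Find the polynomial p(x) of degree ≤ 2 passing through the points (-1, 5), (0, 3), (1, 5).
2*x**2 + 3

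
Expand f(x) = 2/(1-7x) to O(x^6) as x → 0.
2 + 14*x + 98*x**2 + 686*x**3 + 4802*x**4 + 33614*x**5 + O(x**6)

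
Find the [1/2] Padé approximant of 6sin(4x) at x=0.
24*x/(8*x**2/3 + 1)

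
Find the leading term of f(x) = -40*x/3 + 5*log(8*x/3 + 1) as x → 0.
-160*x**2/9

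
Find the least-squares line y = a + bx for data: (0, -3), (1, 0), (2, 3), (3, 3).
a = -12/5, b = 21/10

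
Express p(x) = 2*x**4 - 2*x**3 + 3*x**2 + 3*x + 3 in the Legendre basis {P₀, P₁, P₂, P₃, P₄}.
(22/5)P₀ + (9/5)P₁ + (22/7)P₂ + (-4/5)P₃ + (16/35)P₄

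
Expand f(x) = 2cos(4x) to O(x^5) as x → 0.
2 - 16*x**2 + 64*x**4/3 + O(x**5)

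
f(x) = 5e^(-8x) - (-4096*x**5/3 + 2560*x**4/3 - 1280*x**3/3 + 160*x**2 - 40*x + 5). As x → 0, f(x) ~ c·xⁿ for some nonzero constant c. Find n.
6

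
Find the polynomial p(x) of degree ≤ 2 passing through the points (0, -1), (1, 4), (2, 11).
x**2 + 4*x - 1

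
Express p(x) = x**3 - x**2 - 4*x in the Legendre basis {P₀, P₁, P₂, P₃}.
(-1/3)P₀ + (-17/5)P₁ + (-2/3)P₂ + (2/5)P₃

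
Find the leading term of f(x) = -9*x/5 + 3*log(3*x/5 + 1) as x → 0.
-27*x**2/50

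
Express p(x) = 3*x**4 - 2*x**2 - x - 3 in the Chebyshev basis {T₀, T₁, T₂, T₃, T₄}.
(-23/8)T₀ - T₁ + (1/2)T₂ + (3/8)T₄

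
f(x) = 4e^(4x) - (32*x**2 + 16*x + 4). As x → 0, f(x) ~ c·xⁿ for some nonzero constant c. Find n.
3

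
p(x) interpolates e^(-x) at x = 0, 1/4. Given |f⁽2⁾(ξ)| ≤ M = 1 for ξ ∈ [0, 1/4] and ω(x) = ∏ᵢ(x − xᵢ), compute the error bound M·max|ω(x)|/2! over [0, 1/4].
1/128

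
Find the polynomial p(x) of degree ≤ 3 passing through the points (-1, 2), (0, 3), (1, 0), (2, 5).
2*x**3 - 2*x**2 - 3*x + 3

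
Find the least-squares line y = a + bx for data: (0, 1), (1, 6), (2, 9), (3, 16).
a = 4/5, b = 24/5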